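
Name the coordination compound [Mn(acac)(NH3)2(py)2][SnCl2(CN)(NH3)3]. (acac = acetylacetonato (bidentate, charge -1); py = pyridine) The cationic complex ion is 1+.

Both ions are complex: the cation is named first with the plain metal name, the anion second with the -ate form; each ion's ligands are alphabetised independently.
The complex cation is given as 1+; its ligand charges sum to -1, so Mn = +2.
A 1:1 salt means the anion carries the equal and opposite charge, 1−.
Anion: ligand charges sum to -3; for the ion to be 1−, Sn = +2.

(acetylacetonato)diamminebis(pyridine)manganese(II) triamminedichlorocyanostannate(II)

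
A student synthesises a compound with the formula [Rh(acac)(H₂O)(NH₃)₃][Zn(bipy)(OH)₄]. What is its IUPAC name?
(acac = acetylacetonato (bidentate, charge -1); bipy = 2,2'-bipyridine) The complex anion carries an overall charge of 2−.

(acetylacetonato)triammineaquarhodium(III) (2,2'-bipyridine)tetrahydroxozincate(II)

Both ions are complex: the cation is named first with the plain metal name, the anion second with the -ate form; each ion's ligands are alphabetised independently.
The complex anion is given as 2−; its ligand charges sum to -4, so Zn = +2.
A 1:1 salt means the cation carries the equal and opposite charge, 2+.
Cation: ligand charges sum to -1; for the ion to be 2+, Rh = +3.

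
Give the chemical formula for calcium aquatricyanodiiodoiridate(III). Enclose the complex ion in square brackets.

Ligands: 3 cyano (CN, -1), 1 aqua (H2O, neutral), 2 iodo (I, -1). Ligand charge sum = -5.
With Ir in oxidation state +3, the complex ion is [Ir...]^2−.
Charge balance with calcium (+2) requires 1 complex ion per 1 calcium.

Ca[Ir(CN)3(H2O)I2]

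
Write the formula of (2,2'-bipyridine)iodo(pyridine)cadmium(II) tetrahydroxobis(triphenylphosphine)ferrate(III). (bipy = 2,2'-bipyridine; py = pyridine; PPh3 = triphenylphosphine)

Cation [Cd…]: ligand charges -1, Cd(II) ⇒ ion charge 1+.
Anion [Fe…]: ligand charges -4, Fe(III) ⇒ ion charge 1−.
One 1+ cation balances one 1− anion.

[Cd(bipy)I(py)][Fe(OH)4(PPh3)2]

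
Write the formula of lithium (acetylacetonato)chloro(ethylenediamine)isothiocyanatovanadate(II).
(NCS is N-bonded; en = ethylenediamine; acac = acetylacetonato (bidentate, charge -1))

Ligands: 1 isothiocyanato (NCS, -1), 1 chloro (Cl, -1), 1 ethylenediamine (en, neutral), 1 acetylacetonato (acac, -1). Ligand charge sum = -3.
With V in oxidation state +2, the complex ion is [V...]^1−.
Charge balance with lithium (+1) requires 1 complex ion per 1 lithium.

Li[V(acac)Cl(en)(NCS)]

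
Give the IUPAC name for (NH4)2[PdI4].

The 2 ammonium counter-ions carry a total charge of +2, so each complex ion is 2−.
Ligand charges: 4×iodo (-1 each); total -4. So Pd + (-4) = 2−, giving Pd = +2.
The complex ion is anionic, so palladium takes the -ate form palladate(II).

ammonium tetraiodopalladate(II)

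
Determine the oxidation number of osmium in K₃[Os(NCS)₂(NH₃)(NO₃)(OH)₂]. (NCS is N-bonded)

+2

3 potassium outside the brackets (+1 each) → the complex ion is 3−.
Ligand charges: 2×OH = -2; 2×NCS = -2; 1×NO3 = -1; 1×NH3 neutral; sum -5.
Os + (-5) = 3− ⇒ Os is +2.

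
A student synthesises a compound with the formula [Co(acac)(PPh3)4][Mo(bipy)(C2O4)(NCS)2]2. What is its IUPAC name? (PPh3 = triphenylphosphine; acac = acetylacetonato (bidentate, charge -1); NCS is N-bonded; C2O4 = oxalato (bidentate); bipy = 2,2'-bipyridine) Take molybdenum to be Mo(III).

(acetylacetonato)tetrakis(triphenylphosphine)cobalt(III) (2,2'-bipyridine)diisothiocyanatooxalatomolybdate(III)

Mo is given as +3; the anion's ligand charges sum to -4, so the complex anion is 1−.
With 2 anions per cation, the cation must be 2×1 = 2+.
Cation: ligand charges sum to -1; for the ion to be 2+, Co = +3.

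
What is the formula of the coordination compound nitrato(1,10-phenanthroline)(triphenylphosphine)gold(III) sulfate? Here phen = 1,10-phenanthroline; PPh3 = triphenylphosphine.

[Au(NO3)(phen)(PPh3)]SO4

Ligands: 1 1,10-phenanthroline (phen, neutral), 1 triphenylphosphine (PPh3, neutral), 1 nitrato (NO3, -1). Ligand charge sum = -1.
Charge balance with sulfate (-2) requires 1 complex ion per 1 sulfate.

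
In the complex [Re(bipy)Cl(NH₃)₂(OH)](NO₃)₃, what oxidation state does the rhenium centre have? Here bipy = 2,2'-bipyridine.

+5

3 nitrate outside the brackets (-1 each) → the complex ion is 3+.
Ligand charges: 1×bipy neutral; 1×Cl = -1; 1×OH = -1; 2×NH3 neutral; sum -2.
Re + (-2) = 3+ ⇒ Re is +5.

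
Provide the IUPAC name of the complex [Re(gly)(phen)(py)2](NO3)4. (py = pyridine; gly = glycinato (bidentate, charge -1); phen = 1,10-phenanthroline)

The 4 nitrate counter-ions carry a total charge of -4, so each complex ion is 4+.
Ligand charges: 2×pyridine (neutral), 1×glycinato (-1 each), 1×1,10-phenanthroline (neutral); total -1. So Re + (-1) = 4+, giving Re = +5.
Ligands are named alphabetically: glycinato before phenanthroline before pyridine.

(glycinato)(1,10-phenanthroline)bis(pyridine)rhenium(V) nitrate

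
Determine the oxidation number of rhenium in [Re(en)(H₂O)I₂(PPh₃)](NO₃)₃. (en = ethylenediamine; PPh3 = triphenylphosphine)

+5

3 nitrate outside the brackets (-1 each) → the complex ion is 3+.
Ligand charges: 1×en neutral; 1×PPh3 neutral; 1×H2O neutral; 2×I = -2; sum -2.
Re + (-2) = 3+ ⇒ Re is +5.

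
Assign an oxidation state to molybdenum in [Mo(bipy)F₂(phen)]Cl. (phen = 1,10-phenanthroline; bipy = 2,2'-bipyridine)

+3

1 chloride outside the brackets (-1 each) → the complex ion is 1+.
Ligand charges: 2×F = -2; 1×phen neutral; 1×bipy neutral; sum -2.
Mo + (-2) = 1+ ⇒ Mo is +3.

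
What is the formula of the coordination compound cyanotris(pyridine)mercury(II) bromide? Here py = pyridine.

Ligands: 3 pyridine (py, neutral), 1 cyano (CN, -1). Ligand charge sum = -1.
Charge balance with bromide (-1) requires 1 complex ion per 1 bromide.

[Hg(CN)(py)3]Br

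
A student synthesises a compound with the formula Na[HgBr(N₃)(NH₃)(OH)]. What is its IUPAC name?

sodium ammineazidobromohydroxomercurate(II)

The 1 sodium counter-ion carries a total charge of +1, so each complex ion is 1−.
Ligand charges: 1×bromo (-1 each), 1×hydroxo (-1 each), 1×ammine (neutral), 1×azido (-1 each); total -3. So Hg + (-3) = 1−, giving Hg = +2.
The complex ion is anionic, so mercury takes the -ate form mercurate(II).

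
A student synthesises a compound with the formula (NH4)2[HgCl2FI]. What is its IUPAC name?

The 2 ammonium counter-ions carry a total charge of +2, so each complex ion is 2−.
Ligand charges: 1×fluoro (-1 each), 2×chloro (-1 each), 1×iodo (-1 each); total -4. So Hg + (-4) = 2−, giving Hg = +2.
The complex ion is anionic, so mercury takes the -ate form mercurate(II).

ammonium dichlorofluoroiodomercurate(II)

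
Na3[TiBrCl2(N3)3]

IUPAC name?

The 3 sodium counter-ions carry a total charge of +3, so each complex ion is 3−.
Ligand charges: 3×azido (-1 each), 1×bromo (-1 each), 2×chloro (-1 each); total -6. So Ti + (-6) = 3−, giving Ti = +3.
Ligands are named alphabetically: azido before bromo before chloro.
The complex ion is anionic, so titanium takes the -ate form titanate(III).

sodium triazidobromodichlorotitanate(III)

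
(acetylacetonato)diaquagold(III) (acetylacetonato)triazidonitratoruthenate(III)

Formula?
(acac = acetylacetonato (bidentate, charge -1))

[Au(acac)(H2O)2][Ru(acac)(N3)3(NO3)]

Cation [Au…]: ligand charges -1, Au(III) ⇒ ion charge 2+.
Anion [Ru…]: ligand charges -5, Ru(III) ⇒ ion charge 2−.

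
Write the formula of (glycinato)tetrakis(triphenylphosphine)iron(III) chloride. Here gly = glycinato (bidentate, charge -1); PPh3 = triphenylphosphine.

[Fe(gly)(PPh3)4]Cl2

Ligands: 1 glycinato (gly, -1), 4 triphenylphosphine (PPh3, neutral). Ligand charge sum = -1.
With Fe in oxidation state +3, the complex ion is [Fe...]^2+.
Charge balance with chloride (-1) requires 1 complex ion per 2 chloride.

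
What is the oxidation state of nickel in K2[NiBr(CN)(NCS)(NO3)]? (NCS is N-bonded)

+2

2 potassium outside the brackets (+1 each) → the complex ion is 2−.
Ligand charges: 1×CN = -1; 1×Br = -1; 1×NO3 = -1; 1×NCS = -1; sum -4.
Ni + (-4) = 2− ⇒ Ni is +2.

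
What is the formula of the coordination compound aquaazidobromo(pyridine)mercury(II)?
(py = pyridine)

[HgBr(H2O)(N3)(py)]

Ligands: 1 bromo (Br, -1), 1 pyridine (py, neutral), 1 aqua (H2O, neutral), 1 azido (N3, -1). Ligand charge sum = -2.
With Hg in oxidation state +2, the complex ion is [Hg...].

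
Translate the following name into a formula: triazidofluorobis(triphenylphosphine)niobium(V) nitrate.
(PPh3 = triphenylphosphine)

[NbF(N3)3(PPh3)2]NO3

Ligands: 1 fluoro (F, -1), 3 azido (N3, -1), 2 triphenylphosphine (PPh3, neutral). Ligand charge sum = -4.
Charge balance with nitrate (-1) requires 1 complex ion per 1 nitrate.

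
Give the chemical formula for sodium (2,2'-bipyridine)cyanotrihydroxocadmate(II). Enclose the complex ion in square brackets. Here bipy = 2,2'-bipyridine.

Ligands: 1 2,2'-bipyridine (bipy, neutral), 3 hydroxo (OH, -1), 1 cyano (CN, -1). Ligand charge sum = -4.
With Cd in oxidation state +2, the complex ion is [Cd...]^2−.
Charge balance with sodium (+1) requires 1 complex ion per 2 sodium.

Na2[Cd(bipy)(CN)(OH)3]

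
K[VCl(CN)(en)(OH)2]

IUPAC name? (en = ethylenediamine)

potassium chlorocyano(ethylenediamine)dihydroxovanadate(III)

The 1 potassium counter-ion carries a total charge of +1, so each complex ion is 1−.
Ligand charges: 1×ethylenediamine (neutral), 1×chloro (-1 each), 2×hydroxo (-1 each), 1×cyano (-1 each); total -4. So V + (-4) = 1−, giving V = +3.
The complex ion is anionic, so vanadium takes the -ate form vanadate(III).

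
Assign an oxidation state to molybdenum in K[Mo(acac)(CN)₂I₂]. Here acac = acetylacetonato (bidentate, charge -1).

1 potassium outside the brackets (+1 each) → the complex ion is 1−.
Ligand charges: 2×I = -2; 1×acac = -1; 2×CN = -2; sum -5.
Mo + (-5) = 1− ⇒ Mo is +4.

+4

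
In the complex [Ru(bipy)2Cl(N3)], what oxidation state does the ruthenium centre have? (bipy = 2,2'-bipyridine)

No counter-ion: the bracketed complex is neutral.
Ligand charges: 1×N3 = -1; 2×bipy neutral; 1×Cl = -1; sum -2.
Ru + (-2) = 0 ⇒ Ru is +2.

+2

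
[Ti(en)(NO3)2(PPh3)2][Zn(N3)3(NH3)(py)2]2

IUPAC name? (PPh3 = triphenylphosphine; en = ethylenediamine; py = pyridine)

Both ions are complex: the cation is named first with the plain metal name, the anion second with the -ate form; each ion's ligands are alphabetised independently.
Zinc is always +2 in its complexes; the anion's ligand charges sum to -3, so the complex anion is 1−.
With 2 anions per cation, the cation must be 2×1 = 2+.
Cation: ligand charges sum to -2; for the ion to be 2+, Ti = +4.

(ethylenediamine)dinitratobis(triphenylphosphine)titanium(IV) amminetriazidobis(pyridine)zincate(II)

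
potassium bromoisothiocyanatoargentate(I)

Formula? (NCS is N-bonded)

K[AgBr(NCS)]

Ligands: 1 bromo (Br, -1), 1 isothiocyanato (NCS, -1). Ligand charge sum = -2.
With Ag in oxidation state +1, the complex ion is [Ag...]^1−.
Charge balance with potassium (+1) requires 1 complex ion per 1 potassium.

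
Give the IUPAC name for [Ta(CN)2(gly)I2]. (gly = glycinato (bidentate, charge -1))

dicyano(glycinato)diiodotantalum(V)

There is no counter-ion, so the complex is neutral overall.
Ligand charges: 2×iodo (-1 each), 2×cyano (-1 each), 1×glycinato (-1 each); total -5. So Ta + (-5) = 0, giving Ta = +5.
Ligands are named alphabetically: cyano before glycinato before iodo.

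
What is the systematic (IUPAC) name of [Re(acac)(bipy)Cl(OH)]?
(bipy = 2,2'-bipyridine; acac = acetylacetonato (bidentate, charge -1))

(acetylacetonato)(2,2'-bipyridine)chlorohydroxorhenium(III)

There is no counter-ion, so the complex is neutral overall.
Ligand charges: 1×2,2'-bipyridine (neutral), 1×chloro (-1 each), 1×hydroxo (-1 each), 1×acetylacetonato (-1 each); total -3. So Re + (-3) = 0, giving Re = +3.
Ligands are named alphabetically: acetylacetonato before bipyridine before chloro before hydroxo.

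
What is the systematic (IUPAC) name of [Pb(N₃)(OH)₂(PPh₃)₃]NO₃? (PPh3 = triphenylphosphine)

azidodihydroxotris(triphenylphosphine)lead(IV) nitrate

The 1 nitrate counter-ion carries a total charge of -1, so each complex ion is 1+.
Ligand charges: 3×triphenylphosphine (neutral), 2×hydroxo (-1 each), 1×azido (-1 each); total -3. So Pb + (-3) = 1+, giving Pb = +4.
Ligands are named alphabetically: azido before hydroxo before triphenylphosphine.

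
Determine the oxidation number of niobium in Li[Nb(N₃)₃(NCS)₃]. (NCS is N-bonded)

1 lithium outside the brackets (+1 each) → the complex ion is 1−.
Ligand charges: 3×N3 = -3; 3×NCS = -3; sum -6.
Nb + (-6) = 1− ⇒ Nb is +5.

+5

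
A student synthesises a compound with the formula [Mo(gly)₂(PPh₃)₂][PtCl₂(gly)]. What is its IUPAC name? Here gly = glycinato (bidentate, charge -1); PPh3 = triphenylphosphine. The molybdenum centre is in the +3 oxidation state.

bis(glycinato)bis(triphenylphosphine)molybdenum(III) dichloro(glycinato)platinate(II)

Mo is given as +3; the cation's ligand charges sum to -2, so the complex cation is 1+.
A 1:1 salt means the anion carries the equal and opposite charge, 1−.
Anion: ligand charges sum to -3; for the ion to be 1−, Pt = +2.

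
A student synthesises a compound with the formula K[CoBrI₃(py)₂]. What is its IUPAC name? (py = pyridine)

The 1 potassium counter-ion carries a total charge of +1, so each complex ion is 1−.
Ligand charges: 1×bromo (-1 each), 3×iodo (-1 each), 2×pyridine (neutral); total -4. So Co + (-4) = 1−, giving Co = +3.
Ligands are named alphabetically: bromo before iodo before pyridine.
The complex ion is anionic, so cobalt takes the -ate form cobaltate(III).

potassium bromotriiodobis(pyridine)cobaltate(III)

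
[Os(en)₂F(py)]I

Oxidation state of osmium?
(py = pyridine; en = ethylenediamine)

1 iodide outside the brackets (-1 each) → the complex ion is 1+.
Ligand charges: 1×py neutral; 1×F = -1; 2×en neutral; sum -1.
Os + (-1) = 1+ ⇒ Os is +2.

+2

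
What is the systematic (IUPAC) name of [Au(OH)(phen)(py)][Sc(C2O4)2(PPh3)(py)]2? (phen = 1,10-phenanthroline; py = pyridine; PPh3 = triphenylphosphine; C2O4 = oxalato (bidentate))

hydroxo(1,10-phenanthroline)(pyridine)gold(III) dioxalato(pyridine)(triphenylphosphine)scandate(III)

Both ions are complex: the cation is named first with the plain metal name, the anion second with the -ate form; each ion's ligands are alphabetised independently.
Scandium is always +3 in its complexes; the anion's ligand charges sum to -4, so the complex anion is 1−.
With 2 anions per cation, the cation must be 2×1 = 2+.
Cation: ligand charges sum to -1; for the ion to be 2+, Au = +3.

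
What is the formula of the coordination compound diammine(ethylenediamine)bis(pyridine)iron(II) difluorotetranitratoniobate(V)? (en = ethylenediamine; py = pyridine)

[Fe(en)(NH3)2(py)2][NbF2(NO3)4]2

Cation [Fe…]: ligand charges 0, Fe(II) ⇒ ion charge 2+.
Anion [Nb…]: ligand charges -6, Nb(V) ⇒ ion charge 1−.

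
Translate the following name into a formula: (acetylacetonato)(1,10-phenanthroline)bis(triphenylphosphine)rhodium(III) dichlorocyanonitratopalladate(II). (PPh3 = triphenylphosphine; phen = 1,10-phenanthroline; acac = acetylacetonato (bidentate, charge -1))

Cation [Rh…]: ligand charges -1, Rh(III) ⇒ ion charge 2+.
Anion [Pd…]: ligand charges -4, Pd(II) ⇒ ion charge 2−.

[Rh(acac)(phen)(PPh3)2][PdCl2(CN)(NO3)]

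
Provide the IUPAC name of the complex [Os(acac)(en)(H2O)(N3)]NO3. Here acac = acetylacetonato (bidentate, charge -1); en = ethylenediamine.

(acetylacetonato)aquaazido(ethylenediamine)osmium(III) nitrate

The 1 nitrate counter-ion carries a total charge of -1, so each complex ion is 1+.
Ligand charges: 1×azido (-1 each), 1×acetylacetonato (-1 each), 1×ethylenediamine (neutral), 1×aqua (neutral); total -2. So Os + (-2) = 1+, giving Os = +3.
Ligands are named alphabetically: acetylacetonato before aqua before azido before ethylenediamine.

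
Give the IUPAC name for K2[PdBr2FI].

potassium dibromofluoroiodopalladate(II)

The 2 potassium counter-ions carry a total charge of +2, so each complex ion is 2−.
Ligand charges: 1×fluoro (-1 each), 2×bromo (-1 each), 1×iodo (-1 each); total -4. So Pd + (-4) = 2−, giving Pd = +2.
Ligands are named alphabetically: bromo before fluoro before iodo.
The complex ion is anionic, so palladium takes the -ate form palladate(II).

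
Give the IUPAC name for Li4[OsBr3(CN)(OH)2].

The 4 lithium counter-ions carry a total charge of +4, so each complex ion is 4−.
Ligand charges: 1×cyano (-1 each), 3×bromo (-1 each), 2×hydroxo (-1 each); total -6. So Os + (-6) = 4−, giving Os = +2.
Ligands are named alphabetically: bromo before cyano before hydroxo.
The complex ion is anionic, so osmium takes the -ate form osmate(II).

lithium tribromocyanodihydroxoosmate(II)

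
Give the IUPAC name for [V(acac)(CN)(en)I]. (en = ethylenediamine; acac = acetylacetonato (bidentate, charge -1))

There is no counter-ion, so the complex is neutral overall.
Ligand charges: 1×ethylenediamine (neutral), 1×iodo (-1 each), 1×acetylacetonato (-1 each), 1×cyano (-1 each); total -3. So V + (-3) = 0, giving V = +3.
Ligands are named alphabetically: acetylacetonato before cyano before ethylenediamine before iodo.

(acetylacetonato)cyano(ethylenediamine)iodovanadium(III)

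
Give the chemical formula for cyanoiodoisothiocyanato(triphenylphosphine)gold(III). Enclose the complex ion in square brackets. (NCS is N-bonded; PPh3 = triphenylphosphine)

[Au(CN)I(NCS)(PPh3)]

Ligands: 1 isothiocyanato (NCS, -1), 1 cyano (CN, -1), 1 triphenylphosphine (PPh3, neutral), 1 iodo (I, -1). Ligand charge sum = -3.
With Au in oxidation state +3, the complex ion is [Au...].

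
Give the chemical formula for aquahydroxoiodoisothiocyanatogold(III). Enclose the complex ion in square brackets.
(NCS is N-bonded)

Ligands: 1 isothiocyanato (NCS, -1), 1 aqua (H2O, neutral), 1 iodo (I, -1), 1 hydroxo (OH, -1). Ligand charge sum = -3.
With Au in oxidation state +3, the complex ion is [Au...].

[Au(H2O)I(NCS)(OH)]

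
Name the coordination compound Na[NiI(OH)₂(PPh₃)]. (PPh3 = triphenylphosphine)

sodium dihydroxoiodo(triphenylphosphine)nickelate(II)

The 1 sodium counter-ion carries a total charge of +1, so each complex ion is 1−.
Ligand charges: 2×hydroxo (-1 each), 1×triphenylphosphine (neutral), 1×iodo (-1 each); total -3. So Ni + (-3) = 1−, giving Ni = +2.
Ligands are named alphabetically: hydroxo before iodo before triphenylphosphine.
The complex ion is anionic, so nickel takes the -ate form nickelate(II).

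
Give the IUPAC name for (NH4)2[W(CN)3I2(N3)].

The 2 ammonium counter-ions carry a total charge of +2, so each complex ion is 2−.
Ligand charges: 1×azido (-1 each), 3×cyano (-1 each), 2×iodo (-1 each); total -6. So W + (-6) = 2−, giving W = +4.
Ligands are named alphabetically: azido before cyano before iodo.
The complex ion is anionic, so tungsten takes the -ate form tungstate(IV).

ammonium azidotricyanodiiodotungstate(IV)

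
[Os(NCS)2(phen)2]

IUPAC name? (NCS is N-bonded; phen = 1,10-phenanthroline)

diisothiocyanatobis(1,10-phenanthroline)osmium(II)

There is no counter-ion, so the complex is neutral overall.
Ligand charges: 2×isothiocyanato (-1 each), 2×1,10-phenanthroline (neutral); total -2. So Os + (-2) = 0, giving Os = +2.
Ligands are named alphabetically: isothiocyanato before phenanthroline.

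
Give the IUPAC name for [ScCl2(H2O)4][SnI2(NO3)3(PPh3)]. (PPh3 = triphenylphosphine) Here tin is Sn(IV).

tetraaquadichloroscandium(III) diiodotrinitrato(triphenylphosphine)stannate(IV)

Both ions are complex: the cation is named first with the plain metal name, the anion second with the -ate form; each ion's ligands are alphabetised independently.
Sn is given as +4; the anion's ligand charges sum to -5, so the complex anion is 1−.
A 1:1 salt means the cation carries the equal and opposite charge, 1+.
Cation: ligand charges sum to -2; for the ion to be 1+, Sc = +3.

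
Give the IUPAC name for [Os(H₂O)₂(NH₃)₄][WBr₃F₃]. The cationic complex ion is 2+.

The complex cation is given as 2+; its ligand charges sum to 0, so Os = +2.
A 1:1 salt means the anion carries the equal and opposite charge, 2−.
Anion: ligand charges sum to -6; for the ion to be 2−, W = +4.

tetraamminediaquaosmium(II) tribromotrifluorotungstate(IV)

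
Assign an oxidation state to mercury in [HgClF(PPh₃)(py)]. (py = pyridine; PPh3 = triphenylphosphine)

No counter-ion: the bracketed complex is neutral.
Ligand charges: 1×F = -1; 1×py neutral; 1×Cl = -1; 1×PPh3 neutral; sum -2.
Hg + (-2) = 0 ⇒ Hg is +2.

+2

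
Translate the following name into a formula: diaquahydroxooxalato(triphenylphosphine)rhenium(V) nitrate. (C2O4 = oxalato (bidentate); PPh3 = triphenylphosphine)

[Re(C2O4)(H2O)2(OH)(PPh3)](NO3)2

Ligands: 2 aqua (H2O, neutral), 1 hydroxo (OH, -1), 1 oxalato (C2O4, -2), 1 triphenylphosphine (PPh3, neutral). Ligand charge sum = -3.
Charge balance with nitrate (-1) requires 1 complex ion per 2 nitrate.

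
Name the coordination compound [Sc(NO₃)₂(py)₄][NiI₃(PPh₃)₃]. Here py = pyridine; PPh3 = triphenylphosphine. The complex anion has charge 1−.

dinitratotetrakis(pyridine)scandium(III) triiodotris(triphenylphosphine)nickelate(II)

The complex anion is given as 1−; its ligand charges sum to -3, so Ni = +2.
A 1:1 salt means the cation carries the equal and opposite charge, 1+.
Cation: ligand charges sum to -2; for the ion to be 1+, Sc = +3.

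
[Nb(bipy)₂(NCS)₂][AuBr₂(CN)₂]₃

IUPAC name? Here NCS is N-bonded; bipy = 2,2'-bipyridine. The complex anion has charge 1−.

bis(2,2'-bipyridine)diisothiocyanatoniobium(V) dibromodicyanoaurate(III)

The complex anion is given as 1−; its ligand charges sum to -4, so Au = +3.
With 3 anions per cation, the cation must be 3×1 = 3+.
Cation: ligand charges sum to -2; for the ion to be 3+, Nb = +5.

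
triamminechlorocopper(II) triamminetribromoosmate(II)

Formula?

Cation [Cu…]: ligand charges -1, Cu(II) ⇒ ion charge 1+.
Anion [Os…]: ligand charges -3, Os(II) ⇒ ion charge 1−.
One 1+ cation balances one 1− anion.

[CuCl(NH3)3][OsBr3(NH3)3]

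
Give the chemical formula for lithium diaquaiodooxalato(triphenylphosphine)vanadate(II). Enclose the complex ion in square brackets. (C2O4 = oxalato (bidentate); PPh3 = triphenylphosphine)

Li[V(C2O4)(H2O)2I(PPh3)]

Ligands: 2 aqua (H2O, neutral), 1 iodo (I, -1), 1 oxalato (C2O4, -2), 1 triphenylphosphine (PPh3, neutral). Ligand charge sum = -3.
With V in oxidation state +2, the complex ion is [V...]^1−.
Charge balance with lithium (+1) requires 1 complex ion per 1 lithium.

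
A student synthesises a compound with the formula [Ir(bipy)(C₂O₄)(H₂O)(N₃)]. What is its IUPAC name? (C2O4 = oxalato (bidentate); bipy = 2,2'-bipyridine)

aquaazido(2,2'-bipyridine)oxalatoiridium(III)

There is no counter-ion, so the complex is neutral overall.
Ligand charges: 1×oxalato (-2 each), 1×azido (-1 each), 1×2,2'-bipyridine (neutral), 1×aqua (neutral); total -3. So Ir + (-3) = 0, giving Ir = +3.
Ligands are named alphabetically: aqua before azido before bipyridine before oxalato.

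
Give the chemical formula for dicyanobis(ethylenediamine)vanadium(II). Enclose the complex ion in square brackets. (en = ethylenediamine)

[V(CN)2(en)2]

Ligands: 2 ethylenediamine (en, neutral), 2 cyano (CN, -1). Ligand charge sum = -2.
With V in oxidation state +2, the complex ion is [V...].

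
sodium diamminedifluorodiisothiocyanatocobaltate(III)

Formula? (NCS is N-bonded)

Ligands: 2 isothiocyanato (NCS, -1), 2 ammine (NH3, neutral), 2 fluoro (F, -1). Ligand charge sum = -4.
With Co in oxidation state +3, the complex ion is [Co...]^1−.
Charge balance with sodium (+1) requires 1 complex ion per 1 sodium.

Na[CoF2(NCS)2(NH3)2]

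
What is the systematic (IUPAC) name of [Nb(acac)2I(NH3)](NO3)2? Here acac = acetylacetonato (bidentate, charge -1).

The 2 nitrate counter-ions carry a total charge of -2, so each complex ion is 2+.
Ligand charges: 2×acetylacetonato (-1 each), 1×ammine (neutral), 1×iodo (-1 each); total -3. So Nb + (-3) = 2+, giving Nb = +5.
Ligands are named alphabetically: acetylacetonato before ammine before iodo.

bis(acetylacetonato)ammineiodoniobium(V) nitrate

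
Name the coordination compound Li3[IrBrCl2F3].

lithium bromodichlorotrifluoroiridate(III)

The 3 lithium counter-ions carry a total charge of +3, so each complex ion is 3−.
Ligand charges: 1×bromo (-1 each), 2×chloro (-1 each), 3×fluoro (-1 each); total -6. So Ir + (-6) = 3−, giving Ir = +3.
Ligands are named alphabetically: bromo before chloro before fluoro.
The complex ion is anionic, so iridium takes the -ate form iridate(III).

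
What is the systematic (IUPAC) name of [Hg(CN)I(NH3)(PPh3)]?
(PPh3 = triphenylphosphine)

There is no counter-ion, so the complex is neutral overall.
Ligand charges: 1×iodo (-1 each), 1×cyano (-1 each), 1×triphenylphosphine (neutral), 1×ammine (neutral); total -2. So Hg + (-2) = 0, giving Hg = +2.
Ligands are named alphabetically: ammine before cyano before iodo before triphenylphosphine.

amminecyanoiodo(triphenylphosphine)mercury(II)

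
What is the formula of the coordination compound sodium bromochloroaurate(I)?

Ligands: 1 bromo (Br, -1), 1 chloro (Cl, -1). Ligand charge sum = -2.
With Au in oxidation state +1, the complex ion is [Au...]^1−.
Charge balance with sodium (+1) requires 1 complex ion per 1 sodium.

Na[AuBrCl]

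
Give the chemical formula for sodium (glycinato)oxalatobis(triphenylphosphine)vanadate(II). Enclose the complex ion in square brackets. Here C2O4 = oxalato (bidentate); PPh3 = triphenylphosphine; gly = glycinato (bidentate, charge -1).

Na[V(C2O4)(gly)(PPh3)2]

Ligands: 1 oxalato (C2O4, -2), 2 triphenylphosphine (PPh3, neutral), 1 glycinato (gly, -1). Ligand charge sum = -3.
Charge balance with sodium (+1) requires 1 complex ion per 1 sodium.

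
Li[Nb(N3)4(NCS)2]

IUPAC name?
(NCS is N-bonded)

The 1 lithium counter-ion carries a total charge of +1, so each complex ion is 1−.
Ligand charges: 2×isothiocyanato (-1 each), 4×azido (-1 each); total -6. So Nb + (-6) = 1−, giving Nb = +5.
The complex ion is anionic, so niobium takes the -ate form niobate(V).

lithium tetraazidodiisothiocyanatoniobate(V)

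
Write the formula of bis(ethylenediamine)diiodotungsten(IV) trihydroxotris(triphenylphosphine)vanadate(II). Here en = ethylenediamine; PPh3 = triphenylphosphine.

[W(en)2I2][V(OH)3(PPh3)3]2

Cation [W…]: ligand charges -2, W(IV) ⇒ ion charge 2+.
Anion [V…]: ligand charges -3, V(II) ⇒ ion charge 1−.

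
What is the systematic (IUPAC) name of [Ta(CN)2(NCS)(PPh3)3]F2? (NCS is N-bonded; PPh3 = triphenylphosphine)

dicyanoisothiocyanatotris(triphenylphosphine)tantalum(V) fluoride

The 2 fluoride counter-ions carry a total charge of -2, so each complex ion is 2+.
Ligand charges: 2×cyano (-1 each), 1×isothiocyanato (-1 each), 3×triphenylphosphine (neutral); total -3. So Ta + (-3) = 2+, giving Ta = +5.
Ligands are named alphabetically: cyano before isothiocyanato before triphenylphosphine.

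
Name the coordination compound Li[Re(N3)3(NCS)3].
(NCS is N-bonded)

The 1 lithium counter-ion carries a total charge of +1, so each complex ion is 1−.
Ligand charges: 3×azido (-1 each), 3×isothiocyanato (-1 each); total -6. So Re + (-6) = 1−, giving Re = +5.
The complex ion is anionic, so rhenium takes the -ate form rhenate(V).

lithium triazidotriisothiocyanatorhenate(V)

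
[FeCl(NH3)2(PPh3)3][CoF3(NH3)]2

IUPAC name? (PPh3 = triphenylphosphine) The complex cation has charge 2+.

diamminechlorotris(triphenylphosphine)iron(III) amminetrifluorocobaltate(II)

The complex cation is given as 2+; its ligand charges sum to -1, so Fe = +3.
With 2 anions per cation, each anion must be 2/2 = 1−.
Anion: ligand charges sum to -3; for the ion to be 1−, Co = +2.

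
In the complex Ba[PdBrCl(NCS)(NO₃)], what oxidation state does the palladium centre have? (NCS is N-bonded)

+2

1 barium outside the brackets (+2 each) → the complex ion is 2−.
Ligand charges: 1×Cl = -1; 1×NCS = -1; 1×Br = -1; 1×NO3 = -1; sum -4.
Pd + (-4) = 2− ⇒ Pd is +2.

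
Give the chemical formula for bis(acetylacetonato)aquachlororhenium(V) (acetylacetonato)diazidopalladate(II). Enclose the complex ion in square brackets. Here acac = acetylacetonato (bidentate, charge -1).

Cation [Re…]: ligand charges -3, Re(V) ⇒ ion charge 2+.
Anion [Pd…]: ligand charges -3, Pd(II) ⇒ ion charge 1−.
One 2+ cation requires 2 of the 1− anion.

[Re(acac)2Cl(H2O)][Pd(acac)(N3)2]2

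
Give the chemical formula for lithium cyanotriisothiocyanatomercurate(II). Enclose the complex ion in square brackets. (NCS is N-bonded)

Ligands: 3 isothiocyanato (NCS, -1), 1 cyano (CN, -1). Ligand charge sum = -4.
Charge balance with lithium (+1) requires 1 complex ion per 2 lithium.

Li2[Hg(CN)(NCS)3]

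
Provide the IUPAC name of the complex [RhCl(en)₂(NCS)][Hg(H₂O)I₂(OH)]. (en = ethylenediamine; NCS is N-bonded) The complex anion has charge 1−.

chlorobis(ethylenediamine)isothiocyanatorhodium(III) aquahydroxodiiodomercurate(II)

The complex anion is given as 1−; its ligand charges sum to -3, so Hg = +2.
A 1:1 salt means the cation carries the equal and opposite charge, 1+.
Cation: ligand charges sum to -2; for the ion to be 1+, Rh = +3.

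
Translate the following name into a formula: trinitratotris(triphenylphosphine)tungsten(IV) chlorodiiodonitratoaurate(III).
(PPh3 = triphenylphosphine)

[W(NO3)3(PPh3)3][AuClI2(NO3)]

Cation [W…]: ligand charges -3, W(IV) ⇒ ion charge 1+.
Anion [Au…]: ligand charges -4, Au(III) ⇒ ion charge 1−.
One 1+ cation balances one 1− anion.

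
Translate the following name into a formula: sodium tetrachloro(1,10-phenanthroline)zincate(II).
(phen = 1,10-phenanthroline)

Na2[ZnCl4(phen)]

Ligands: 4 chloro (Cl, -1), 1 1,10-phenanthroline (phen, neutral). Ligand charge sum = -4.
With Zn in oxidation state +2, the complex ion is [Zn...]^2−.
Charge balance with sodium (+1) requires 1 complex ion per 2 sodium.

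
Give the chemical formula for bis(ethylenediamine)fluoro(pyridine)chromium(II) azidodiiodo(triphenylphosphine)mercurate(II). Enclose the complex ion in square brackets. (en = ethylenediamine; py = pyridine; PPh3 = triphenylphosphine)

Cation [Cr…]: ligand charges -1, Cr(II) ⇒ ion charge 1+.
Anion [Hg…]: ligand charges -3, Hg(II) ⇒ ion charge 1−.
One 1+ cation balances one 1− anion.

[Cr(en)2F(py)][HgI2(N3)(PPh3)]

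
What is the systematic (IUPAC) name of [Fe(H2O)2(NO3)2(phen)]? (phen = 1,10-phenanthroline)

There is no counter-ion, so the complex is neutral overall.
Ligand charges: 2×aqua (neutral), 1×1,10-phenanthroline (neutral), 2×nitrato (-1 each); total -2. So Fe + (-2) = 0, giving Fe = +2.
Ligands are named alphabetically: aqua before nitrato before phenanthroline.

diaquadinitrato(1,10-phenanthroline)iron(II)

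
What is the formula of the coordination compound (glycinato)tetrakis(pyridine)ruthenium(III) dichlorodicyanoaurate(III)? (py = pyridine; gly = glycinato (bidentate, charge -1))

Cation [Ru…]: ligand charges -1, Ru(III) ⇒ ion charge 2+.
Anion [Au…]: ligand charges -4, Au(III) ⇒ ion charge 1−.
One 2+ cation requires 2 of the 1− anion.

[Ru(gly)(py)4][AuCl2(CN)2]2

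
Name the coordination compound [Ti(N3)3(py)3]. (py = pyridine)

triazidotris(pyridine)titanium(III)

There is no counter-ion, so the complex is neutral overall.
Ligand charges: 3×azido (-1 each), 3×pyridine (neutral); total -3. So Ti + (-3) = 0, giving Ti = +3.
Ligands are named alphabetically: azido before pyridine.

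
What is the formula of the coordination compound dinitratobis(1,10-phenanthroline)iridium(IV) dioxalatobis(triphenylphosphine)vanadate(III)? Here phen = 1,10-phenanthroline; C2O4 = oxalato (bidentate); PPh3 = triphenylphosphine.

[Ir(NO3)2(phen)2][V(C2O4)2(PPh3)2]2

Cation [Ir…]: ligand charges -2, Ir(IV) ⇒ ion charge 2+.
Anion [V…]: ligand charges -4, V(III) ⇒ ion charge 1−.
One 2+ cation requires 2 of the 1− anion.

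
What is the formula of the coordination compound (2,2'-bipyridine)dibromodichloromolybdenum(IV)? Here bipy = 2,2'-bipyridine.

Ligands: 2 bromo (Br, -1), 1 2,2'-bipyridine (bipy, neutral), 2 chloro (Cl, -1). Ligand charge sum = -4.
With Mo in oxidation state +4, the complex ion is [Mo...].

[Mo(bipy)Br2Cl2]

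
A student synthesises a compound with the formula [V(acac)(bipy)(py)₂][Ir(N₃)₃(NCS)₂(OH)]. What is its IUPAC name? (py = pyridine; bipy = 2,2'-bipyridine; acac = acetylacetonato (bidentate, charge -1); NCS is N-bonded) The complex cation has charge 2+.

(acetylacetonato)(2,2'-bipyridine)bis(pyridine)vanadium(III) triazidohydroxodiisothiocyanatoiridate(IV)

The complex cation is given as 2+; its ligand charges sum to -1, so V = +3.
A 1:1 salt means the anion carries the equal and opposite charge, 2−.
Anion: ligand charges sum to -6; for the ion to be 2−, Ir = +4.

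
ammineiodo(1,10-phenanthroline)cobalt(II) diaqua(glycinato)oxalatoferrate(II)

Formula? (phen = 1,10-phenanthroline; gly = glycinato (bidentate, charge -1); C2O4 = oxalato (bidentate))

[CoI(NH3)(phen)][Fe(C2O4)(gly)(H2O)2]

Cation [Co…]: ligand charges -1, Co(II) ⇒ ion charge 1+.
Anion [Fe…]: ligand charges -3, Fe(II) ⇒ ion charge 1−.
One 1+ cation balances one 1− anion.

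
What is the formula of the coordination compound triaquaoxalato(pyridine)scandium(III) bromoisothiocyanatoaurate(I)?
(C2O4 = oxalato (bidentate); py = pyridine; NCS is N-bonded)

Cation [Sc…]: ligand charges -2, Sc(III) ⇒ ion charge 1+.
Anion [Au…]: ligand charges -2, Au(I) ⇒ ion charge 1−.
One 1+ cation balances one 1− anion.

[Sc(C2O4)(H2O)3(py)][AuBr(NCS)]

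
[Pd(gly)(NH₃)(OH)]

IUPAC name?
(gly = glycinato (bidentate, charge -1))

ammine(glycinato)hydroxopalladium(II)

There is no counter-ion, so the complex is neutral overall.
Ligand charges: 1×hydroxo (-1 each), 1×glycinato (-1 each), 1×ammine (neutral); total -2. So Pd + (-2) = 0, giving Pd = +2.
Ligands are named alphabetically: ammine before glycinato before hydroxo.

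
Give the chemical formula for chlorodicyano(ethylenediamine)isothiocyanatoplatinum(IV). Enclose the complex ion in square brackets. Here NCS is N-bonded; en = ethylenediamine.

[PtCl(CN)2(en)(NCS)]

Ligands: 1 isothiocyanato (NCS, -1), 1 ethylenediamine (en, neutral), 2 cyano (CN, -1), 1 chloro (Cl, -1). Ligand charge sum = -4.
With Pt in oxidation state +4, the complex ion is [Pt...].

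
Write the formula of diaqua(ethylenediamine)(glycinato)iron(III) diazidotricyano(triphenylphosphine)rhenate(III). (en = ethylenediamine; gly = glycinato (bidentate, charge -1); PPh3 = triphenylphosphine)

[Fe(en)(gly)(H2O)2][Re(CN)3(N3)2(PPh3)]

Cation [Fe…]: ligand charges -1, Fe(III) ⇒ ion charge 2+.
Anion [Re…]: ligand charges -5, Re(III) ⇒ ion charge 2−.
One 2+ cation balances one 2− anion.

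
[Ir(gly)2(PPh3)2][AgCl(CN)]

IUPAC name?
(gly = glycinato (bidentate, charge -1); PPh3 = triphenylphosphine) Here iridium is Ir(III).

bis(glycinato)bis(triphenylphosphine)iridium(III) chlorocyanoargentate(I)

Both ions are complex: the cation is named first with the plain metal name, the anion second with the -ate form; each ion's ligands are alphabetised independently.
Ir is given as +3; the cation's ligand charges sum to -2, so the complex cation is 1+.
A 1:1 salt means the anion carries the equal and opposite charge, 1−.
Anion: ligand charges sum to -2; for the ion to be 1−, Ag = +1.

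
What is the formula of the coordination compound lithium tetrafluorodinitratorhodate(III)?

Ligands: 2 nitrato (NO3, -1), 4 fluoro (F, -1). Ligand charge sum = -6.
Charge balance with lithium (+1) requires 1 complex ion per 3 lithium.

Li3[RhF4(NO3)2]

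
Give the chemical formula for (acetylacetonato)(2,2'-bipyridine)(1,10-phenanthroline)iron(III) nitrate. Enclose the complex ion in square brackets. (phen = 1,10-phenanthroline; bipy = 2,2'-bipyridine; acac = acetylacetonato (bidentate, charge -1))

[Fe(acac)(bipy)(phen)](NO3)2

Ligands: 1 1,10-phenanthroline (phen, neutral), 1 2,2'-bipyridine (bipy, neutral), 1 acetylacetonato (acac, -1). Ligand charge sum = -1.
With Fe in oxidation state +3, the complex ion is [Fe...]^2+.
Charge balance with nitrate (-1) requires 1 complex ion per 2 nitrate.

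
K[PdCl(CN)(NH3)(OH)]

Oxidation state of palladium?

1 potassium outside the brackets (+1 each) → the complex ion is 1−.
Ligand charges: 1×OH = -1; 1×CN = -1; 1×NH3 neutral; 1×Cl = -1; sum -3.
Pd + (-3) = 1− ⇒ Pd is +2.

+2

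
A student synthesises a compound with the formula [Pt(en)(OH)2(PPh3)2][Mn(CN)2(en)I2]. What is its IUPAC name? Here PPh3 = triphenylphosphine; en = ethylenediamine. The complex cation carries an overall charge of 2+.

Both ions are complex: the cation is named first with the plain metal name, the anion second with the -ate form; each ion's ligands are alphabetised independently.
The complex cation is given as 2+; its ligand charges sum to -2, so Pt = +4.
A 1:1 salt means the anion carries the equal and opposite charge, 2−.
Anion: ligand charges sum to -4; for the ion to be 2−, Mn = +2.

(ethylenediamine)dihydroxobis(triphenylphosphine)platinum(IV) dicyano(ethylenediamine)diiodomanganate(II)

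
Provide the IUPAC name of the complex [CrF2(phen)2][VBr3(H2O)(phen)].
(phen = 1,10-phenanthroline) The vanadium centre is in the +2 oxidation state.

difluorobis(1,10-phenanthroline)chromium(III) aquatribromo(1,10-phenanthroline)vanadate(II)

Both ions are complex: the cation is named first with the plain metal name, the anion second with the -ate form; each ion's ligands are alphabetised independently.
V is given as +2; the anion's ligand charges sum to -3, so the complex anion is 1−.
A 1:1 salt means the cation carries the equal and opposite charge, 1+.
Cation: ligand charges sum to -2; for the ion to be 1+, Cr = +3.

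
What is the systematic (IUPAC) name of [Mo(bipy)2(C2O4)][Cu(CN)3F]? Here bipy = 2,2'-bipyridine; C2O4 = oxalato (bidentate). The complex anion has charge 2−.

The complex anion is given as 2−; its ligand charges sum to -4, so Cu = +2.
A 1:1 salt means the cation carries the equal and opposite charge, 2+.
Cation: ligand charges sum to -2; for the ion to be 2+, Mo = +4.

bis(2,2'-bipyridine)oxalatomolybdenum(IV) tricyanofluorocuprate(II)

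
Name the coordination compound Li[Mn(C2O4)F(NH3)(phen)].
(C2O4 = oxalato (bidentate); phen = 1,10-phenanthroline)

The 1 lithium counter-ion carries a total charge of +1, so each complex ion is 1−.
Ligand charges: 1×ammine (neutral), 1×oxalato (-2 each), 1×1,10-phenanthroline (neutral), 1×fluoro (-1 each); total -3. So Mn + (-3) = 1−, giving Mn = +2.
The complex ion is anionic, so manganese takes the -ate form manganate(II).

lithium amminefluorooxalato(1,10-phenanthroline)manganate(II)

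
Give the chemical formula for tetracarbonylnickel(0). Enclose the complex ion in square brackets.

[Ni(CO)4]

Ligands: 4 carbonyl (CO, neutral). Ligand charge sum = 0.
With Ni in oxidation state 0, the complex ion is [Ni...].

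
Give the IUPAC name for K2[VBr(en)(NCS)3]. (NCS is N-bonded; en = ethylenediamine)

potassium bromo(ethylenediamine)triisothiocyanatovanadate(II)

The 2 potassium counter-ions carry a total charge of +2, so each complex ion is 2−.
Ligand charges: 3×isothiocyanato (-1 each), 1×bromo (-1 each), 1×ethylenediamine (neutral); total -4. So V + (-4) = 2−, giving V = +2.
The complex ion is anionic, so vanadium takes the -ate form vanadate(II).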